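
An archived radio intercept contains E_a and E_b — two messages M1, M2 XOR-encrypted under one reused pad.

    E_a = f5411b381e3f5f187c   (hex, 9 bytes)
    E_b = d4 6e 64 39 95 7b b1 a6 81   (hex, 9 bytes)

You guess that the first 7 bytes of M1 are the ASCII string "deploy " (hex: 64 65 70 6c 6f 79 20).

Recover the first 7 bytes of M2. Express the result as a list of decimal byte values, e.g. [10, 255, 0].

[69, 74, 15, 109, 228, 61, 206]

First, E_a ⊕ E_b = (M1 ⊕ K) ⊕ (M2 ⊕ K) = M1 ⊕ M2, so the key drops out. Then M2 = (M1 ⊕ M2) ⊕ M1 over the first 7 bytes.
byte 0: (f5 xor d4) xor 64 = 21 xor 64 = 45
byte 1: (41 xor 6e) xor 65 = 2f xor 65 = 4a
byte 2: (1b xor 64) xor 70 = 7f xor 70 = 0f
byte 3: (38 xor 39) xor 6c = 01 xor 6c = 6d
byte 4: (1e xor 95) xor 6f = 8b xor 6f = e4
byte 5: (3f xor 7b) xor 79 = 44 xor 79 = 3d
byte 6: (5f xor b1) xor 20 = ee xor 20 = ce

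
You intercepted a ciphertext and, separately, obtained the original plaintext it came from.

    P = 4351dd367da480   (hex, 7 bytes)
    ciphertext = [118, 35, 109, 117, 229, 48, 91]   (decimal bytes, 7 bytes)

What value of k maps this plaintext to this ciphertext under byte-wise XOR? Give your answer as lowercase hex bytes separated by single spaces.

35 72 b0 43 98 94 db

Since ciphertext = P ⊕ k, XORing both sides with P gives k = P ⊕ ciphertext.
43 ^ 76 = 35
51 ^ 23 = 72
dd ^ 6d = b0
36 ^ 75 = 43
7d ^ e5 = 98
a4 ^ 30 = 94
80 ^ 5b = db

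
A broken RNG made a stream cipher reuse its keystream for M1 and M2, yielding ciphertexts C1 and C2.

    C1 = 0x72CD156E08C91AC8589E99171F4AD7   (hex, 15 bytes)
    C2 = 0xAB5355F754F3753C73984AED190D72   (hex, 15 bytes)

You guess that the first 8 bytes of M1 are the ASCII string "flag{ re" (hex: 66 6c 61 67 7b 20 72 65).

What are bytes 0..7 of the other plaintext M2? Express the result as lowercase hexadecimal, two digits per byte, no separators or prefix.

First, C1 ⊕ C2 = (M1 ⊕ K) ⊕ (M2 ⊕ K) = M1 ⊕ M2, so the key drops out. Then M2 = (M1 ⊕ M2) ⊕ M1 over the first 8 bytes.
byte 0: (72 XOR ab) XOR 66 = d9 XOR 66 = bf
byte 1: (cd XOR 53) XOR 6c = 9e XOR 6c = f2
byte 2: (15 XOR 55) XOR 61 = 40 XOR 61 = 21
byte 3: (6e XOR f7) XOR 67 = 99 XOR 67 = fe
byte 4: (08 XOR 54) XOR 7b = 5c XOR 7b = 27
byte 5: (c9 XOR f3) XOR 20 = 3a XOR 20 = 1a
byte 6: (1a XOR 75) XOR 72 = 6f XOR 72 = 1d
byte 7: (c8 XOR 3c) XOR 65 = f4 XOR 65 = 91

bff221fe271a1d91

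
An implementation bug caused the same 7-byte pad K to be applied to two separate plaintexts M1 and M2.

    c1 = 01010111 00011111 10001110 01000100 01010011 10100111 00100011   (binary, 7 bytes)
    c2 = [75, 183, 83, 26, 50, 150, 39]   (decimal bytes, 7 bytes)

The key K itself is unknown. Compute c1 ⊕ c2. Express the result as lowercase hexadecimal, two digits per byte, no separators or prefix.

1ca8dd5e613104

c1 ⊕ c2 = (M1 ⊕ K) ⊕ (M2 ⊕ K) = M1 ⊕ M2 — the shared key cancels under XOR.
57 XOR 4b = 1c
1f XOR b7 = a8
8e XOR 53 = dd
44 XOR 1a = 5e
53 XOR 32 = 61
a7 XOR 96 = 31
23 XOR 27 = 04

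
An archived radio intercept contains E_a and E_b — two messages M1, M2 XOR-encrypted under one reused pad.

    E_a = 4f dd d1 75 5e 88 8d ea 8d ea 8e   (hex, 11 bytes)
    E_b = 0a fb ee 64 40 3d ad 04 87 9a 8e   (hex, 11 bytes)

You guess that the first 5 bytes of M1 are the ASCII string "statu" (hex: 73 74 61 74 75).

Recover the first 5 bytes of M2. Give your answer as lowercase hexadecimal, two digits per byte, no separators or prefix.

First, E_a ⊕ E_b = (M1 ⊕ K) ⊕ (M2 ⊕ K) = M1 ⊕ M2, so the key drops out. Then M2 = (M1 ⊕ M2) ⊕ M1 over the first 5 bytes.
byte 0: (4f XOR 0a) XOR 73 = 45 XOR 73 = 36
byte 1: (dd XOR fb) XOR 74 = 26 XOR 74 = 52
byte 2: (d1 XOR ee) XOR 61 = 3f XOR 61 = 5e
byte 3: (75 XOR 64) XOR 74 = 11 XOR 74 = 65
byte 4: (5e XOR 40) XOR 75 = 1e XOR 75 = 6b

36525e656b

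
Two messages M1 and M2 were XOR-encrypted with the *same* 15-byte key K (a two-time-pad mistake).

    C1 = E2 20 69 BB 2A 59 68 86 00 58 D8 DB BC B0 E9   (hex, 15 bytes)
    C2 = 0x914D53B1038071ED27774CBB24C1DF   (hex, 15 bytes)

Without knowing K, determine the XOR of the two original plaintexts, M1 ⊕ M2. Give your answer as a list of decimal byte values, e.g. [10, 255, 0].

[115, 109, 58, 10, 41, 217, 25, 107, 39, 47, 148, 96, 152, 113, 54]

C1 ⊕ C2 = (M1 ⊕ K) ⊕ (M2 ⊕ K) = M1 ⊕ M2 — the shared key cancels under XOR.
e2 ⊕ 91 = 73
20 ⊕ 4d = 6d
69 ⊕ 53 = 3a
bb ⊕ b1 = 0a
2a ⊕ 03 = 29
59 ⊕ 80 = d9
68 ⊕ 71 = 19
86 ⊕ ed = 6b
00 ⊕ 27 = 27
58 ⊕ 77 = 2f
d8 ⊕ 4c = 94
db ⊕ bb = 60
bc ⊕ 24 = 98
b0 ⊕ c1 = 71
e9 ⊕ df = 36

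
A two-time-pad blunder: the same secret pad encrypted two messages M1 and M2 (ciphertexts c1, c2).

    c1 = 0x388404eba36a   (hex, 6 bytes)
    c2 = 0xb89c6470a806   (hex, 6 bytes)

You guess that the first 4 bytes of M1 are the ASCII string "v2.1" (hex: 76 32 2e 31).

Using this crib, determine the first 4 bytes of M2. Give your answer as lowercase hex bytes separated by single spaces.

First, c1 ⊕ c2 = (M1 ⊕ K) ⊕ (M2 ⊕ K) = M1 ⊕ M2, so the key drops out. Then M2 = (M1 ⊕ M2) ⊕ M1 over the first 4 bytes.
byte 0: (38 xor b8) xor 76 = 80 xor 76 = f6
byte 1: (84 xor 9c) xor 32 = 18 xor 32 = 2a
byte 2: (04 xor 64) xor 2e = 60 xor 2e = 4e
byte 3: (eb xor 70) xor 31 = 9b xor 31 = aa

f6 2a 4e aa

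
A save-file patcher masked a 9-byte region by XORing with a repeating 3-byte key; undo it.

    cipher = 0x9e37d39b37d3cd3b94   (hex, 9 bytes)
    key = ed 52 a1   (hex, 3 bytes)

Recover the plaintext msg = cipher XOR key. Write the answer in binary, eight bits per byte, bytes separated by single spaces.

The 3-byte key repeats, so the effective keystream is ed 52 a1 ed 52 a1 ed 52 a1.
byte 0: 158 XOR 237 = 115
byte 1:  55 XOR  82 = 101
byte 2: 211 XOR 161 = 114
byte 3: 155 XOR 237 = 118
byte 4:  55 XOR  82 = 101
byte 5: 211 XOR 161 = 114
byte 6: 205 XOR 237 =  32
byte 7:  59 XOR  82 = 105
byte 8: 148 XOR 161 =  53

01110011 01100101 01110010 01110110 01100101 01110010 00100000 01101001 00110101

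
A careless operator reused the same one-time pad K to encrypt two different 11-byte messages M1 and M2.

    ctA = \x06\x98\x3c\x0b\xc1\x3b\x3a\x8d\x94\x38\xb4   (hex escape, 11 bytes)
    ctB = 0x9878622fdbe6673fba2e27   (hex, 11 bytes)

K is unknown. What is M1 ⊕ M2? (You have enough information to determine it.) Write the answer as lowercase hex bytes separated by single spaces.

ctA ⊕ ctB = (M1 ⊕ K) ⊕ (M2 ⊕ K) = M1 ⊕ M2 — the shared key cancels under XOR.
byte 0: 06 XOR 98 = 9e
byte 1: 98 XOR 78 = e0
byte 2: 3c XOR 62 = 5e
byte 3: 0b XOR 2f = 24
byte 4: c1 XOR db = 1a
byte 5: 3b XOR e6 = dd
byte 6: 3a XOR 67 = 5d
byte 7: 8d XOR 3f = b2
byte 8: 94 XOR ba = 2e
byte 9: 38 XOR 2e = 16
byte 10: b4 XOR 27 = 93

9e e0 5e 24 1a dd 5d b2 2e 16 93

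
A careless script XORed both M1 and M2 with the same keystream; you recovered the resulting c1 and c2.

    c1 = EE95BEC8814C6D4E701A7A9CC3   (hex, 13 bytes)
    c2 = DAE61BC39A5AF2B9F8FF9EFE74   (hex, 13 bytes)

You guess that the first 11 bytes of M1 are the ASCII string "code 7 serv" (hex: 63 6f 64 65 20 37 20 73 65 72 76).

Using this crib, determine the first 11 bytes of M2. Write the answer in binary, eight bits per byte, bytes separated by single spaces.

First, c1 ⊕ c2 = (M1 ⊕ K) ⊕ (M2 ⊕ K) = M1 ⊕ M2, so the key drops out. Then M2 = (M1 ⊕ M2) ⊕ M1 over the first 11 bytes.
byte 0: (ee ^ da) ^ 63 = 34 ^ 63 = 57
byte 1: (95 ^ e6) ^ 6f = 73 ^ 6f = 1c
byte 2: (be ^ 1b) ^ 64 = a5 ^ 64 = c1
byte 3: (c8 ^ c3) ^ 65 = 0b ^ 65 = 6e
byte 4: (81 ^ 9a) ^ 20 = 1b ^ 20 = 3b
byte 5: (4c ^ 5a) ^ 37 = 16 ^ 37 = 21
byte 6: (6d ^ f2) ^ 20 = 9f ^ 20 = bf
byte 7: (4e ^ b9) ^ 73 = f7 ^ 73 = 84
byte 8: (70 ^ f8) ^ 65 = 88 ^ 65 = ed
byte 9: (1a ^ ff) ^ 72 = e5 ^ 72 = 97
byte 10: (7a ^ 9e) ^ 76 = e4 ^ 76 = 92

01010111 00011100 11000001 01101110 00111011 00100001 10111111 10000100 11101101 10010111 10010010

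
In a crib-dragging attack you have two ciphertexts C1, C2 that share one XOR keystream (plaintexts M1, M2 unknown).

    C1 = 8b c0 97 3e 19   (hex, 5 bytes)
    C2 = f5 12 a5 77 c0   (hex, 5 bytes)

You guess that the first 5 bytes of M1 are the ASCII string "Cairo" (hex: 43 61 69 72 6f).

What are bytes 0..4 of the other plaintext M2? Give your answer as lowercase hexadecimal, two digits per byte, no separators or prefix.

3db35b3bb6

First, C1 ⊕ C2 = (M1 ⊕ K) ⊕ (M2 ⊕ K) = M1 ⊕ M2, so the key drops out. Then M2 = (M1 ⊕ M2) ⊕ M1 over the first 5 bytes.
byte 0: (8b xor f5) xor 43 = 7e xor 43 = 3d
byte 1: (c0 xor 12) xor 61 = d2 xor 61 = b3
byte 2: (97 xor a5) xor 69 = 32 xor 69 = 5b
byte 3: (3e xor 77) xor 72 = 49 xor 72 = 3b
byte 4: (19 xor c0) xor 6f = d9 xor 6f = b6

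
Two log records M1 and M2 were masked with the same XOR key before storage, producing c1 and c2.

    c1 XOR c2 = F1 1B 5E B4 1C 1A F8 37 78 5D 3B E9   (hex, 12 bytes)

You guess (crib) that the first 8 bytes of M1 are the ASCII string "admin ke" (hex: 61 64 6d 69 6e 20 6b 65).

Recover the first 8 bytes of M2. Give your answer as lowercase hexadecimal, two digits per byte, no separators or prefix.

Since c1 ⊕ c2 = M1 ⊕ M2, XORing with the guessed M1 bytes yields the corresponding M2 bytes: M2 = (c1 ⊕ c2) ⊕ M1.
f1 ⊕ 61 = 90
1b ⊕ 64 = 7f
5e ⊕ 6d = 33
b4 ⊕ 69 = dd
1c ⊕ 6e = 72
1a ⊕ 20 = 3a
f8 ⊕ 6b = 93
37 ⊕ 65 = 52

907f33dd723a9352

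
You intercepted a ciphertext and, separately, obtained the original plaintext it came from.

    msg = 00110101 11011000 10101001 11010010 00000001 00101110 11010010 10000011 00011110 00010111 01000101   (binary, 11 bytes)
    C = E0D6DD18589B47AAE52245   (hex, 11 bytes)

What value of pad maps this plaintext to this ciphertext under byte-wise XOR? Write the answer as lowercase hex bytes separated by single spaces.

d5 0e 74 ca 59 b5 95 29 fb 35 00

Since C = msg ⊕ pad, XORing both sides with msg gives pad = msg ⊕ C.
 53 xor 224 = 213
216 xor 214 =  14
169 xor 221 = 116
210 xor  24 = 202
  1 xor  88 =  89
 46 xor 155 = 181
210 xor  71 = 149
131 xor 170 =  41
 30 xor 229 = 251
 23 xor  34 =  53
 69 xor  69 =   0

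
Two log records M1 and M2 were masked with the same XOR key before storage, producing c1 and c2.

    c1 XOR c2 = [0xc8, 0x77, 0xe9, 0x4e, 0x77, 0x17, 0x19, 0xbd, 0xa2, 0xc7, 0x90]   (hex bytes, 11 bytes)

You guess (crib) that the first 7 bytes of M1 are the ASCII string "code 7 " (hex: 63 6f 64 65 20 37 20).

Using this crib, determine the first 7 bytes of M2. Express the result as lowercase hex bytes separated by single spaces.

ab 18 8d 2b 57 20 39

Since c1 ⊕ c2 = M1 ⊕ M2, XORing with the guessed M1 bytes yields the corresponding M2 bytes: M2 = (c1 ⊕ c2) ⊕ M1.
byte 0: c8 ^ 63 = ab
byte 1: 77 ^ 6f = 18
byte 2: e9 ^ 64 = 8d
byte 3: 4e ^ 65 = 2b
byte 4: 77 ^ 20 = 57
byte 5: 17 ^ 37 = 20
byte 6: 19 ^ 20 = 39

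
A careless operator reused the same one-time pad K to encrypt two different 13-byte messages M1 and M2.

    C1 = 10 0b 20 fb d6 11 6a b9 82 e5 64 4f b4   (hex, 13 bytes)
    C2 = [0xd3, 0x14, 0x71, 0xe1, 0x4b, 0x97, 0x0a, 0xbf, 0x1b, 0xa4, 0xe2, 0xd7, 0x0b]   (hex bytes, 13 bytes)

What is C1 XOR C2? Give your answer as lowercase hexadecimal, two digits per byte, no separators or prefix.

C1 ⊕ C2 = (M1 ⊕ K) ⊕ (M2 ⊕ K) = M1 ⊕ M2 — the shared key cancels under XOR.
10 ⊕ d3 = c3
0b ⊕ 14 = 1f
20 ⊕ 71 = 51
fb ⊕ e1 = 1a
d6 ⊕ 4b = 9d
11 ⊕ 97 = 86
6a ⊕ 0a = 60
b9 ⊕ bf = 06
82 ⊕ 1b = 99
e5 ⊕ a4 = 41
64 ⊕ e2 = 86
4f ⊕ d7 = 98
b4 ⊕ 0b = bf

c31f511a9d86600699418698bf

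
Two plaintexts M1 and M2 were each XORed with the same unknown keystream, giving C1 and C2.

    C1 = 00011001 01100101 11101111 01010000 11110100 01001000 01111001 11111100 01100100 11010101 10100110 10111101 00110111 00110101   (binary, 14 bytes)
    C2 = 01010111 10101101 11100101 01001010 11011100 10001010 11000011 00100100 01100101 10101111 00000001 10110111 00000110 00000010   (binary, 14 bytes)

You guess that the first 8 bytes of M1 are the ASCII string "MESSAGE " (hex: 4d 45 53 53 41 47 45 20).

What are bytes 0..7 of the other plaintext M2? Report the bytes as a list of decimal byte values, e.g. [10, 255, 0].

[3, 141, 89, 73, 105, 133, 255, 248]

First, C1 ⊕ C2 = (M1 ⊕ K) ⊕ (M2 ⊕ K) = M1 ⊕ M2, so the key drops out. Then M2 = (M1 ⊕ M2) ⊕ M1 over the first 8 bytes.
byte 0: (19 xor 57) xor 4d = 4e xor 4d = 03
byte 1: (65 xor ad) xor 45 = c8 xor 45 = 8d
byte 2: (ef xor e5) xor 53 = 0a xor 53 = 59
byte 3: (50 xor 4a) xor 53 = 1a xor 53 = 49
byte 4: (f4 xor dc) xor 41 = 28 xor 41 = 69
byte 5: (48 xor 8a) xor 47 = c2 xor 47 = 85
byte 6: (79 xor c3) xor 45 = ba xor 45 = ff
byte 7: (fc xor 24) xor 20 = d8 xor 20 = f8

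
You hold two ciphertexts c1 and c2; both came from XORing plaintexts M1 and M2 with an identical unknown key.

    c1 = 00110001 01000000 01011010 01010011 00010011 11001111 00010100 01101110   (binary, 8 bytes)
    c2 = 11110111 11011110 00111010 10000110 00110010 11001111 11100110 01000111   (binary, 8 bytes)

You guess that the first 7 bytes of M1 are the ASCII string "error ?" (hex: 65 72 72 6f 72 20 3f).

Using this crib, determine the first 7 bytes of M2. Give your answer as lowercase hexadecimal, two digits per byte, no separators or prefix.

First, c1 ⊕ c2 = (M1 ⊕ K) ⊕ (M2 ⊕ K) = M1 ⊕ M2, so the key drops out. Then M2 = (M1 ⊕ M2) ⊕ M1 over the first 7 bytes.
byte 0: (31 XOR f7) XOR 65 = c6 XOR 65 = a3
byte 1: (40 XOR de) XOR 72 = 9e XOR 72 = ec
byte 2: (5a XOR 3a) XOR 72 = 60 XOR 72 = 12
byte 3: (53 XOR 86) XOR 6f = d5 XOR 6f = ba
byte 4: (13 XOR 32) XOR 72 = 21 XOR 72 = 53
byte 5: (cf XOR cf) XOR 20 = 00 XOR 20 = 20
byte 6: (14 XOR e6) XOR 3f = f2 XOR 3f = cd

a3ec12ba5320cd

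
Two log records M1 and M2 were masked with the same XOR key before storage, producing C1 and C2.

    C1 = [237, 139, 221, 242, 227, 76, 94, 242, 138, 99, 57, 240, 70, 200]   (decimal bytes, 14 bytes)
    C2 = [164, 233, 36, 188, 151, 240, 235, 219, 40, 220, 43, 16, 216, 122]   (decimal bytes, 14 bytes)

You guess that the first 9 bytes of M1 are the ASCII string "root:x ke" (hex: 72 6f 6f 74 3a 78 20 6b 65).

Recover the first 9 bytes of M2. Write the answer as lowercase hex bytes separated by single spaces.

First, C1 ⊕ C2 = (M1 ⊕ K) ⊕ (M2 ⊕ K) = M1 ⊕ M2, so the key drops out. Then M2 = (M1 ⊕ M2) ⊕ M1 over the first 9 bytes.
byte 0: (ed XOR a4) XOR 72 = 49 XOR 72 = 3b
byte 1: (8b XOR e9) XOR 6f = 62 XOR 6f = 0d
byte 2: (dd XOR 24) XOR 6f = f9 XOR 6f = 96
byte 3: (f2 XOR bc) XOR 74 = 4e XOR 74 = 3a
byte 4: (e3 XOR 97) XOR 3a = 74 XOR 3a = 4e
byte 5: (4c XOR f0) XOR 78 = bc XOR 78 = c4
byte 6: (5e XOR eb) XOR 20 = b5 XOR 20 = 95
byte 7: (f2 XOR db) XOR 6b = 29 XOR 6b = 42
byte 8: (8a XOR 28) XOR 65 = a2 XOR 65 = c7

3b 0d 96 3a 4e c4 95 42 c7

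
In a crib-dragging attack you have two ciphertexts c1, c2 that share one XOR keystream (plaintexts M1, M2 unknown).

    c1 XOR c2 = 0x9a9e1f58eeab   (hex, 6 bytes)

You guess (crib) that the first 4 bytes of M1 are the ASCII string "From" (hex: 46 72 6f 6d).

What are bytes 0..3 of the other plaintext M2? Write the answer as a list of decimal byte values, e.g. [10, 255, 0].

Since c1 ⊕ c2 = M1 ⊕ M2, XORing with the guessed M1 bytes yields the corresponding M2 bytes: M2 = (c1 ⊕ c2) ⊕ M1.
byte 0: 10011010 ⊕ 01000110 = 11011100
byte 1: 10011110 ⊕ 01110010 = 11101100
byte 2: 00011111 ⊕ 01101111 = 01110000
byte 3: 01011000 ⊕ 01101101 = 00110101

[220, 236, 112, 53]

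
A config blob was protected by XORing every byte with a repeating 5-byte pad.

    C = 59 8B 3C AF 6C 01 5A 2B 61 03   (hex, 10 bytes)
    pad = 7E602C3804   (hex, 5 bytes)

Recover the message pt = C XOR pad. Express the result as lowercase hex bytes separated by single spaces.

27 eb 10 97 68 7f 3a 07 59 07

The 5-byte key repeats, so the effective keystream is 7e 60 2c 38 04 7e 60 2c 38 04.
byte 0: 59 ^ 7e = 27
byte 1: 8b ^ 60 = eb
byte 2: 3c ^ 2c = 10
byte 3: af ^ 38 = 97
byte 4: 6c ^ 04 = 68
byte 5: 01 ^ 7e = 7f
byte 6: 5a ^ 60 = 3a
byte 7: 2b ^ 2c = 07
byte 8: 61 ^ 38 = 59
byte 9: 03 ^ 04 = 07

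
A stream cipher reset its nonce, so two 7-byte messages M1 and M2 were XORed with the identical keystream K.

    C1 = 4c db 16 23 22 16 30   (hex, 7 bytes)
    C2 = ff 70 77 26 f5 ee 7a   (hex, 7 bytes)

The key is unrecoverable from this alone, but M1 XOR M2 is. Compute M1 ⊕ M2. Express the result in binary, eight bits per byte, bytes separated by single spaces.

10110011 10101011 01100001 00000101 11010111 11111000 01001010

C1 ⊕ C2 = (M1 ⊕ K) ⊕ (M2 ⊕ K) = M1 ⊕ M2 — the shared key cancels under XOR.
byte 0: 4c XOR ff = b3
byte 1: db XOR 70 = ab
byte 2: 16 XOR 77 = 61
byte 3: 23 XOR 26 = 05
byte 4: 22 XOR f5 = d7
byte 5: 16 XOR ee = f8
byte 6: 30 XOR 7a = 4a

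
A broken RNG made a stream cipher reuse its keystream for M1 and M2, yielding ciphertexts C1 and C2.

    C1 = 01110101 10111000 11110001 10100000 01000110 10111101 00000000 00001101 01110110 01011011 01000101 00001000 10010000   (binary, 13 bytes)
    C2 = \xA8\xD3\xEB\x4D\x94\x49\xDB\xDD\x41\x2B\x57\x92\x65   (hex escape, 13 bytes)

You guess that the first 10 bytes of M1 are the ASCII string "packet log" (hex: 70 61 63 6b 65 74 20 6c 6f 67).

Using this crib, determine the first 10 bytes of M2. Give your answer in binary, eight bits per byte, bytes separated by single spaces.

10101101 00001010 01111001 10000110 10110111 10000000 11111011 10111100 01011000 00010111

First, C1 ⊕ C2 = (M1 ⊕ K) ⊕ (M2 ⊕ K) = M1 ⊕ M2, so the key drops out. Then M2 = (M1 ⊕ M2) ⊕ M1 over the first 10 bytes.
byte 0: (75 ⊕ a8) ⊕ 70 = dd ⊕ 70 = ad
byte 1: (b8 ⊕ d3) ⊕ 61 = 6b ⊕ 61 = 0a
byte 2: (f1 ⊕ eb) ⊕ 63 = 1a ⊕ 63 = 79
byte 3: (a0 ⊕ 4d) ⊕ 6b = ed ⊕ 6b = 86
byte 4: (46 ⊕ 94) ⊕ 65 = d2 ⊕ 65 = b7
byte 5: (bd ⊕ 49) ⊕ 74 = f4 ⊕ 74 = 80
byte 6: (00 ⊕ db) ⊕ 20 = db ⊕ 20 = fb
byte 7: (0d ⊕ dd) ⊕ 6c = d0 ⊕ 6c = bc
byte 8: (76 ⊕ 41) ⊕ 6f = 37 ⊕ 6f = 58
byte 9: (5b ⊕ 2b) ⊕ 67 = 70 ⊕ 67 = 17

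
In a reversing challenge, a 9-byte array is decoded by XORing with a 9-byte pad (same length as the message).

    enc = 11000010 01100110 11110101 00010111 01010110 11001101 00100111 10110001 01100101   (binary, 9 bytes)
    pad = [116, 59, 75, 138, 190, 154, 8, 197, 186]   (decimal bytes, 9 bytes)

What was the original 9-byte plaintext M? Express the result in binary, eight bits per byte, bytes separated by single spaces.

XOR is its own inverse, so applying the key byte-wise gives the result directly.
11000010 xor 01110100 = 10110110
01100110 xor 00111011 = 01011101
11110101 xor 01001011 = 10111110
00010111 xor 10001010 = 10011101
01010110 xor 10111110 = 11101000
11001101 xor 10011010 = 01010111
00100111 xor 00001000 = 00101111
10110001 xor 11000101 = 01110100
01100101 xor 10111010 = 11011111

10110110 01011101 10111110 10011101 11101000 01010111 00101111 01110100 11011111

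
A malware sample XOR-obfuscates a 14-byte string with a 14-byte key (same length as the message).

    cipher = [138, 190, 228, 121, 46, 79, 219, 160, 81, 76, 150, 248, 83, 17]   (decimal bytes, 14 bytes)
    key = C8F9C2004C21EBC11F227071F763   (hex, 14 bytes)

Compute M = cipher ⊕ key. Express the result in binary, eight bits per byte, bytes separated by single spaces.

01000010 01000111 00100110 01111001 01100010 01101110 00110000 01100001 01001110 01101110 11100110 10001001 10100100 01110010

XOR is its own inverse, so applying the key byte-wise gives the result directly.
10001010 ^ 11001000 = 01000010
10111110 ^ 11111001 = 01000111
11100100 ^ 11000010 = 00100110
01111001 ^ 00000000 = 01111001
00101110 ^ 01001100 = 01100010
01001111 ^ 00100001 = 01101110
11011011 ^ 11101011 = 00110000
10100000 ^ 11000001 = 01100001
01010001 ^ 00011111 = 01001110
01001100 ^ 00100010 = 01101110
10010110 ^ 01110000 = 11100110
11111000 ^ 01110001 = 10001001
01010011 ^ 11110111 = 10100100
00010001 ^ 01100011 = 01110010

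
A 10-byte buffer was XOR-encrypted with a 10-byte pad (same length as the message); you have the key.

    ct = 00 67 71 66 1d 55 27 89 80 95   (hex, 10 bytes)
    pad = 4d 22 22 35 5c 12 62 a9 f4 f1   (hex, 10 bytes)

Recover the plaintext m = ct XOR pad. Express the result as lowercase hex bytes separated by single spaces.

4d 45 53 53 41 47 45 20 74 64

byte 0:   0 ⊕  77 =  77
byte 1: 103 ⊕  34 =  69
byte 2: 113 ⊕  34 =  83
byte 3: 102 ⊕  53 =  83
byte 4:  29 ⊕  92 =  65
byte 5:  85 ⊕  18 =  71
byte 6:  39 ⊕  98 =  69
byte 7: 137 ⊕ 169 =  32
byte 8: 128 ⊕ 244 = 116
byte 9: 149 ⊕ 241 = 100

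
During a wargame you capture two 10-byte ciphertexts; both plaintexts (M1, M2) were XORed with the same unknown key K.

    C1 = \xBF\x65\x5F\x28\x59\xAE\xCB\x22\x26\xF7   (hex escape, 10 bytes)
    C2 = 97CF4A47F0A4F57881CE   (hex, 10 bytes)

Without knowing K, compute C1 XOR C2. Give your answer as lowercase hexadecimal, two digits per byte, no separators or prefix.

28aa156fa90a3e5aa739

C1 ⊕ C2 = (M1 ⊕ K) ⊕ (M2 ⊕ K) = M1 ⊕ M2 — the shared key cancels under XOR.
bf ^ 97 = 28
65 ^ cf = aa
5f ^ 4a = 15
28 ^ 47 = 6f
59 ^ f0 = a9
ae ^ a4 = 0a
cb ^ f5 = 3e
22 ^ 78 = 5a
26 ^ 81 = a7
f7 ^ ce = 39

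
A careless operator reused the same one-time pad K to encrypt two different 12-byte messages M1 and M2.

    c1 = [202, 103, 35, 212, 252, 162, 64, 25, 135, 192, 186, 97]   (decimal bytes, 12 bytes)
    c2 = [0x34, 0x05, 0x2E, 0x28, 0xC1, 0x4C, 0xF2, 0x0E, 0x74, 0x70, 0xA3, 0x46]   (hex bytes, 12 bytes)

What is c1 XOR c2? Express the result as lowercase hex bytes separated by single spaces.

fe 62 0d fc 3d ee b2 17 f3 b0 19 27

c1 ⊕ c2 = (M1 ⊕ K) ⊕ (M2 ⊕ K) = M1 ⊕ M2 — the shared key cancels under XOR.
ca ⊕ 34 = fe
67 ⊕ 05 = 62
23 ⊕ 2e = 0d
d4 ⊕ 28 = fc
fc ⊕ c1 = 3d
a2 ⊕ 4c = ee
40 ⊕ f2 = b2
19 ⊕ 0e = 17
87 ⊕ 74 = f3
c0 ⊕ 70 = b0
ba ⊕ a3 = 19
61 ⊕ 46 = 27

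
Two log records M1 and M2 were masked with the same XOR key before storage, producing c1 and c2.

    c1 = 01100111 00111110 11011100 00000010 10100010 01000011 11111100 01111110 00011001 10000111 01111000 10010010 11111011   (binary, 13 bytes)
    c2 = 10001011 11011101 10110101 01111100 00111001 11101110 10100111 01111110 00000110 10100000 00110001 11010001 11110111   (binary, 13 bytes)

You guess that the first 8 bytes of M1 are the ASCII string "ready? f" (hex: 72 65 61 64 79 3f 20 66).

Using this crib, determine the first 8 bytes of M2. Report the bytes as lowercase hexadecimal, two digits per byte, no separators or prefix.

9e86081ae2927b66

First, c1 ⊕ c2 = (M1 ⊕ K) ⊕ (M2 ⊕ K) = M1 ⊕ M2, so the key drops out. Then M2 = (M1 ⊕ M2) ⊕ M1 over the first 8 bytes.
byte 0: (67 ^ 8b) ^ 72 = ec ^ 72 = 9e
byte 1: (3e ^ dd) ^ 65 = e3 ^ 65 = 86
byte 2: (dc ^ b5) ^ 61 = 69 ^ 61 = 08
byte 3: (02 ^ 7c) ^ 64 = 7e ^ 64 = 1a
byte 4: (a2 ^ 39) ^ 79 = 9b ^ 79 = e2
byte 5: (43 ^ ee) ^ 3f = ad ^ 3f = 92
byte 6: (fc ^ a7) ^ 20 = 5b ^ 20 = 7b
byte 7: (7e ^ 7e) ^ 66 = 00 ^ 66 = 66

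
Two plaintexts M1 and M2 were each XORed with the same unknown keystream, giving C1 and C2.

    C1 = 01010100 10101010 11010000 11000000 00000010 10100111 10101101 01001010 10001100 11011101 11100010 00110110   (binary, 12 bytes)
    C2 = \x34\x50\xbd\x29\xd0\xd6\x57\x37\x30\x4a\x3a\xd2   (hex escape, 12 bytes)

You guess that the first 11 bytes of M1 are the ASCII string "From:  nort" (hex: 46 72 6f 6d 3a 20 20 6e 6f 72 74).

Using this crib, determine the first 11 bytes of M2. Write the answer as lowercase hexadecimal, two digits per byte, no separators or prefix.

First, C1 ⊕ C2 = (M1 ⊕ K) ⊕ (M2 ⊕ K) = M1 ⊕ M2, so the key drops out. Then M2 = (M1 ⊕ M2) ⊕ M1 over the first 11 bytes.
byte 0: (54 ⊕ 34) ⊕ 46 = 60 ⊕ 46 = 26
byte 1: (aa ⊕ 50) ⊕ 72 = fa ⊕ 72 = 88
byte 2: (d0 ⊕ bd) ⊕ 6f = 6d ⊕ 6f = 02
byte 3: (c0 ⊕ 29) ⊕ 6d = e9 ⊕ 6d = 84
byte 4: (02 ⊕ d0) ⊕ 3a = d2 ⊕ 3a = e8
byte 5: (a7 ⊕ d6) ⊕ 20 = 71 ⊕ 20 = 51
byte 6: (ad ⊕ 57) ⊕ 20 = fa ⊕ 20 = da
byte 7: (4a ⊕ 37) ⊕ 6e = 7d ⊕ 6e = 13
byte 8: (8c ⊕ 30) ⊕ 6f = bc ⊕ 6f = d3
byte 9: (dd ⊕ 4a) ⊕ 72 = 97 ⊕ 72 = e5
byte 10: (e2 ⊕ 3a) ⊕ 74 = d8 ⊕ 74 = ac

26880284e851da13d3e5ac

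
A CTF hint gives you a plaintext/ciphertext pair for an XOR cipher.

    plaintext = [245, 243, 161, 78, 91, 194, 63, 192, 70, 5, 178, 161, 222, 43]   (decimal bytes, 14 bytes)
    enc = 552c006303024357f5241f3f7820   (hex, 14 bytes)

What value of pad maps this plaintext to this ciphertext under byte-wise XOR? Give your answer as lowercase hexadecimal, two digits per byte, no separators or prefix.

Since enc = plaintext ⊕ pad, XORing both sides with plaintext gives pad = plaintext ⊕ enc.
f5 ^ 55 = a0
f3 ^ 2c = df
a1 ^ 00 = a1
4e ^ 63 = 2d
5b ^ 03 = 58
c2 ^ 02 = c0
3f ^ 43 = 7c
c0 ^ 57 = 97
46 ^ f5 = b3
05 ^ 24 = 21
b2 ^ 1f = ad
a1 ^ 3f = 9e
de ^ 78 = a6
2b ^ 20 = 0b

a0dfa12d58c07c97b321ad9ea60b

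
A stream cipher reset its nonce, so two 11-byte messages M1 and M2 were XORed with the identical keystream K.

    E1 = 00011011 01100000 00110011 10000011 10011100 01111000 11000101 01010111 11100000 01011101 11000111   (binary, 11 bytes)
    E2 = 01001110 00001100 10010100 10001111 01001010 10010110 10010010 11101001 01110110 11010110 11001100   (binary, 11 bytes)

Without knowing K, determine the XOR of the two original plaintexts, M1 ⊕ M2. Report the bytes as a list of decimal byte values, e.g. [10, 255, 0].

[85, 108, 167, 12, 214, 238, 87, 190, 150, 139, 11]

E1 ⊕ E2 = (M1 ⊕ K) ⊕ (M2 ⊕ K) = M1 ⊕ M2 — the shared key cancels under XOR.
1b xor 4e = 55
60 xor 0c = 6c
33 xor 94 = a7
83 xor 8f = 0c
9c xor 4a = d6
78 xor 96 = ee
c5 xor 92 = 57
57 xor e9 = be
e0 xor 76 = 96
5d xor d6 = 8b
c7 xor cc = 0b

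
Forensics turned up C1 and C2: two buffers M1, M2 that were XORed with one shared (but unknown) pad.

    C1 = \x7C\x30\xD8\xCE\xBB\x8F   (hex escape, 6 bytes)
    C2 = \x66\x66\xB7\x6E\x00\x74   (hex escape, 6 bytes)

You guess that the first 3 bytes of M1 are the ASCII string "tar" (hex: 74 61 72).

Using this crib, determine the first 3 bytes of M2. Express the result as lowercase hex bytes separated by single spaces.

6e 37 1d

First, C1 ⊕ C2 = (M1 ⊕ K) ⊕ (M2 ⊕ K) = M1 ⊕ M2, so the key drops out. Then M2 = (M1 ⊕ M2) ⊕ M1 over the first 3 bytes.
byte 0: (7c xor 66) xor 74 = 1a xor 74 = 6e
byte 1: (30 xor 66) xor 61 = 56 xor 61 = 37
byte 2: (d8 xor b7) xor 72 = 6f xor 72 = 1d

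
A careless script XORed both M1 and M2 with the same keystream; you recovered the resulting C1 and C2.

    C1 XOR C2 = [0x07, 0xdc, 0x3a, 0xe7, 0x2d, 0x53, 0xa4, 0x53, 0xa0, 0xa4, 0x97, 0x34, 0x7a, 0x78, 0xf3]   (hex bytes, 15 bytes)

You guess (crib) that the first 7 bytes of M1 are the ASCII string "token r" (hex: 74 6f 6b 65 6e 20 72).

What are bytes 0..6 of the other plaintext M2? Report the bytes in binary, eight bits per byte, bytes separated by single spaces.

01110011 10110011 01010001 10000010 01000011 01110011 11010110

Since C1 ⊕ C2 = M1 ⊕ M2, XORing with the guessed M1 bytes yields the corresponding M2 bytes: M2 = (C1 ⊕ C2) ⊕ M1.
  7 xor 116 = 115
220 xor 111 = 179
 58 xor 107 =  81
231 xor 101 = 130
 45 xor 110 =  67
 83 xor  32 = 115
164 xor 114 = 214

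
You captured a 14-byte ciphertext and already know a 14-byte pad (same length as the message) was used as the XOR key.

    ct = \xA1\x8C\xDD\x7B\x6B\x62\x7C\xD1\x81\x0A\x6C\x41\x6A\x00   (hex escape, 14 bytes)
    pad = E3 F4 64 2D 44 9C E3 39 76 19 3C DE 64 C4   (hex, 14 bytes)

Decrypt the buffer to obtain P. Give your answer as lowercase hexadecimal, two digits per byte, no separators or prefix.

4278b9562ffe9fe8f713509f0ec4

XOR is its own inverse, so applying the key byte-wise gives the result directly.
byte 0: a1 xor e3 = 42
byte 1: 8c xor f4 = 78
byte 2: dd xor 64 = b9
byte 3: 7b xor 2d = 56
byte 4: 6b xor 44 = 2f
byte 5: 62 xor 9c = fe
byte 6: 7c xor e3 = 9f
byte 7: d1 xor 39 = e8
byte 8: 81 xor 76 = f7
byte 9: 0a xor 19 = 13
byte 10: 6c xor 3c = 50
byte 11: 41 xor de = 9f
byte 12: 6a xor 64 = 0e
byte 13: 00 xor c4 = c4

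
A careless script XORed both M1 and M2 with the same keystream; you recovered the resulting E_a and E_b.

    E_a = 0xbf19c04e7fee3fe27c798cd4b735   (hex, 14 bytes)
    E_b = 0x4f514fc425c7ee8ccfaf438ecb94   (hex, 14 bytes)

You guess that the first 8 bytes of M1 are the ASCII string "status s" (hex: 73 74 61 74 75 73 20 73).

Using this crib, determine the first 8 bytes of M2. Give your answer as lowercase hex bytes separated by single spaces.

83 3c ee fe 2f 5a f1 1d

First, E_a ⊕ E_b = (M1 ⊕ K) ⊕ (M2 ⊕ K) = M1 ⊕ M2, so the key drops out. Then M2 = (M1 ⊕ M2) ⊕ M1 over the first 8 bytes.
byte 0: (bf ^ 4f) ^ 73 = f0 ^ 73 = 83
byte 1: (19 ^ 51) ^ 74 = 48 ^ 74 = 3c
byte 2: (c0 ^ 4f) ^ 61 = 8f ^ 61 = ee
byte 3: (4e ^ c4) ^ 74 = 8a ^ 74 = fe
byte 4: (7f ^ 25) ^ 75 = 5a ^ 75 = 2f
byte 5: (ee ^ c7) ^ 73 = 29 ^ 73 = 5a
byte 6: (3f ^ ee) ^ 20 = d1 ^ 20 = f1
byte 7: (e2 ^ 8c) ^ 73 = 6e ^ 73 = 1d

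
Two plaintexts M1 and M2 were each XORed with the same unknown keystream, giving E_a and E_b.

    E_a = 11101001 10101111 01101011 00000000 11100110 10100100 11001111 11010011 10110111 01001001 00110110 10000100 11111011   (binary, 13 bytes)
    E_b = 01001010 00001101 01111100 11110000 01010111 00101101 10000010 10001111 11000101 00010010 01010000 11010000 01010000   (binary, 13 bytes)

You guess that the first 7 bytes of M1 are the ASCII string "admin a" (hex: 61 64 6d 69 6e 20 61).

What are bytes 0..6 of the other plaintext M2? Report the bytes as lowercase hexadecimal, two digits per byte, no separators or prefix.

First, E_a ⊕ E_b = (M1 ⊕ K) ⊕ (M2 ⊕ K) = M1 ⊕ M2, so the key drops out. Then M2 = (M1 ⊕ M2) ⊕ M1 over the first 7 bytes.
byte 0: (e9 ⊕ 4a) ⊕ 61 = a3 ⊕ 61 = c2
byte 1: (af ⊕ 0d) ⊕ 64 = a2 ⊕ 64 = c6
byte 2: (6b ⊕ 7c) ⊕ 6d = 17 ⊕ 6d = 7a
byte 3: (00 ⊕ f0) ⊕ 69 = f0 ⊕ 69 = 99
byte 4: (e6 ⊕ 57) ⊕ 6e = b1 ⊕ 6e = df
byte 5: (a4 ⊕ 2d) ⊕ 20 = 89 ⊕ 20 = a9
byte 6: (cf ⊕ 82) ⊕ 61 = 4d ⊕ 61 = 2c

c2c67a99dfa92c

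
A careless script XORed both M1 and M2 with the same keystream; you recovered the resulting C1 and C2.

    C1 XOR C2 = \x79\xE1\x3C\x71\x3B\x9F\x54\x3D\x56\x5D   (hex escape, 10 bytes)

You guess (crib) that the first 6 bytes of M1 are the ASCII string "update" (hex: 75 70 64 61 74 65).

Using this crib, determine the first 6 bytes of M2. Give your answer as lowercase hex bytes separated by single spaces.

0c 91 58 10 4f fa

Since C1 ⊕ C2 = M1 ⊕ M2, XORing with the guessed M1 bytes yields the corresponding M2 bytes: M2 = (C1 ⊕ C2) ⊕ M1.
01111001 ^ 01110101 = 00001100
11100001 ^ 01110000 = 10010001
00111100 ^ 01100100 = 01011000
01110001 ^ 01100001 = 00010000
00111011 ^ 01110100 = 01001111
10011111 ^ 01100101 = 11111010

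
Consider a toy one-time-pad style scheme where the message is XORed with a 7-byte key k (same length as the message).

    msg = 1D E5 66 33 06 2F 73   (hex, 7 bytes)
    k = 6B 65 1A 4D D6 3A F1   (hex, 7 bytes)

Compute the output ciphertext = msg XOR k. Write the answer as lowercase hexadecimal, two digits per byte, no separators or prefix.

76807c7ed01582

1d xor 6b = 76
e5 xor 65 = 80
66 xor 1a = 7c
33 xor 4d = 7e
06 xor d6 = d0
2f xor 3a = 15
73 xor f1 = 82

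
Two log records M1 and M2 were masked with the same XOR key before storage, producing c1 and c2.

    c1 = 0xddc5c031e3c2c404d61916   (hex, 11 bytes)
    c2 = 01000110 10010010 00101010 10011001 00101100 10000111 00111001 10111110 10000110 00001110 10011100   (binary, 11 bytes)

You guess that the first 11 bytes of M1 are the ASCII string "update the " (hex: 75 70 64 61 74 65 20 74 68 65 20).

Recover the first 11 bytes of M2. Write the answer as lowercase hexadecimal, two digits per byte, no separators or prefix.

First, c1 ⊕ c2 = (M1 ⊕ K) ⊕ (M2 ⊕ K) = M1 ⊕ M2, so the key drops out. Then M2 = (M1 ⊕ M2) ⊕ M1 over the first 11 bytes.
byte 0: (dd ⊕ 46) ⊕ 75 = 9b ⊕ 75 = ee
byte 1: (c5 ⊕ 92) ⊕ 70 = 57 ⊕ 70 = 27
byte 2: (c0 ⊕ 2a) ⊕ 64 = ea ⊕ 64 = 8e
byte 3: (31 ⊕ 99) ⊕ 61 = a8 ⊕ 61 = c9
byte 4: (e3 ⊕ 2c) ⊕ 74 = cf ⊕ 74 = bb
byte 5: (c2 ⊕ 87) ⊕ 65 = 45 ⊕ 65 = 20
byte 6: (c4 ⊕ 39) ⊕ 20 = fd ⊕ 20 = dd
byte 7: (04 ⊕ be) ⊕ 74 = ba ⊕ 74 = ce
byte 8: (d6 ⊕ 86) ⊕ 68 = 50 ⊕ 68 = 38
byte 9: (19 ⊕ 0e) ⊕ 65 = 17 ⊕ 65 = 72
byte 10: (16 ⊕ 9c) ⊕ 20 = 8a ⊕ 20 = aa

ee278ec9bb20ddce3872aa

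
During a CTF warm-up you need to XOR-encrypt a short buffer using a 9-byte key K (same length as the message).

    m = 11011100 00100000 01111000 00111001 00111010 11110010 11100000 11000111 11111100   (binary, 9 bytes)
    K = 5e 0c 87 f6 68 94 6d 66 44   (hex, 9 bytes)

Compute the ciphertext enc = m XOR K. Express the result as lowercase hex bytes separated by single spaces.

82 2c ff cf 52 66 8d a1 b8

XOR is its own inverse, so applying the key byte-wise gives the result directly.
dc ^ 5e = 82
20 ^ 0c = 2c
78 ^ 87 = ff
39 ^ f6 = cf
3a ^ 68 = 52
f2 ^ 94 = 66
e0 ^ 6d = 8d
c7 ^ 66 = a1
fc ^ 44 = b8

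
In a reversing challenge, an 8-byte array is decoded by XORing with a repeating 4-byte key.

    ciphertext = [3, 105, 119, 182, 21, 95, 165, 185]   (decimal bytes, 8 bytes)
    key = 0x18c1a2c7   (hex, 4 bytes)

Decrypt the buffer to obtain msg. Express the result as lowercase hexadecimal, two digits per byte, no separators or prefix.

1ba8d5710d9e077e

The 4-byte key repeats, so the effective keystream is 18 c1 a2 c7 18 c1 a2 c7.
byte 0: 03 XOR 18 = 1b
byte 1: 69 XOR c1 = a8
byte 2: 77 XOR a2 = d5
byte 3: b6 XOR c7 = 71
byte 4: 15 XOR 18 = 0d
byte 5: 5f XOR c1 = 9e
byte 6: a5 XOR a2 = 07
byte 7: b9 XOR c7 = 7e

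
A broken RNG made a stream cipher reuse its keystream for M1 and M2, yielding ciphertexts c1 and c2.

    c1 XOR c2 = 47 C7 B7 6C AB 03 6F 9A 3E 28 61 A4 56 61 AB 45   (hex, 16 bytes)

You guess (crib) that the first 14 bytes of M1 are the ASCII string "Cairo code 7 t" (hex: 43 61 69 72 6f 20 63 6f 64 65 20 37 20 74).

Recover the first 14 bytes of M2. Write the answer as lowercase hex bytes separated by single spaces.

Since c1 ⊕ c2 = M1 ⊕ M2, XORing with the guessed M1 bytes yields the corresponding M2 bytes: M2 = (c1 ⊕ c2) ⊕ M1.
byte 0: 47 ^ 43 = 04
byte 1: c7 ^ 61 = a6
byte 2: b7 ^ 69 = de
byte 3: 6c ^ 72 = 1e
byte 4: ab ^ 6f = c4
byte 5: 03 ^ 20 = 23
byte 6: 6f ^ 63 = 0c
byte 7: 9a ^ 6f = f5
byte 8: 3e ^ 64 = 5a
byte 9: 28 ^ 65 = 4d
byte 10: 61 ^ 20 = 41
byte 11: a4 ^ 37 = 93
byte 12: 56 ^ 20 = 76
byte 13: 61 ^ 74 = 15

04 a6 de 1e c4 23 0c f5 5a 4d 41 93 76 15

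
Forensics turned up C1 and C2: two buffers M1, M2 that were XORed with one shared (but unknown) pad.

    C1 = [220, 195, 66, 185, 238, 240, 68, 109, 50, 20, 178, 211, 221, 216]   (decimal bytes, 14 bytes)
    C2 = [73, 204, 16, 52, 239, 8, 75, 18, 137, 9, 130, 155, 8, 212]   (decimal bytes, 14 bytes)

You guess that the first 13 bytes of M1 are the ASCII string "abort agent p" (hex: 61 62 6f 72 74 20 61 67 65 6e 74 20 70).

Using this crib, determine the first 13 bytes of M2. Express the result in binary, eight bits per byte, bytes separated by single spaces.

First, C1 ⊕ C2 = (M1 ⊕ K) ⊕ (M2 ⊕ K) = M1 ⊕ M2, so the key drops out. Then M2 = (M1 ⊕ M2) ⊕ M1 over the first 13 bytes.
byte 0: (dc ⊕ 49) ⊕ 61 = 95 ⊕ 61 = f4
byte 1: (c3 ⊕ cc) ⊕ 62 = 0f ⊕ 62 = 6d
byte 2: (42 ⊕ 10) ⊕ 6f = 52 ⊕ 6f = 3d
byte 3: (b9 ⊕ 34) ⊕ 72 = 8d ⊕ 72 = ff
byte 4: (ee ⊕ ef) ⊕ 74 = 01 ⊕ 74 = 75
byte 5: (f0 ⊕ 08) ⊕ 20 = f8 ⊕ 20 = d8
byte 6: (44 ⊕ 4b) ⊕ 61 = 0f ⊕ 61 = 6e
byte 7: (6d ⊕ 12) ⊕ 67 = 7f ⊕ 67 = 18
byte 8: (32 ⊕ 89) ⊕ 65 = bb ⊕ 65 = de
byte 9: (14 ⊕ 09) ⊕ 6e = 1d ⊕ 6e = 73
byte 10: (b2 ⊕ 82) ⊕ 74 = 30 ⊕ 74 = 44
byte 11: (d3 ⊕ 9b) ⊕ 20 = 48 ⊕ 20 = 68
byte 12: (dd ⊕ 08) ⊕ 70 = d5 ⊕ 70 = a5

11110100 01101101 00111101 11111111 01110101 11011000 01101110 00011000 11011110 01110011 01000100 01101000 10100101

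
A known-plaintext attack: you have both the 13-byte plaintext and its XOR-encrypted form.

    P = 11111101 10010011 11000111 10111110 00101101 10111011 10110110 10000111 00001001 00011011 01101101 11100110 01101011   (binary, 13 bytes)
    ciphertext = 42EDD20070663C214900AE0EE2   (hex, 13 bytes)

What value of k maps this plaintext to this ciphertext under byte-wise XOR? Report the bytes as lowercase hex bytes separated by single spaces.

Since ciphertext = P ⊕ k, XORing both sides with P gives k = P ⊕ ciphertext.
byte 0: 253 ^  66 = 191
byte 1: 147 ^ 237 = 126
byte 2: 199 ^ 210 =  21
byte 3: 190 ^   0 = 190
byte 4:  45 ^ 112 =  93
byte 5: 187 ^ 102 = 221
byte 6: 182 ^  60 = 138
byte 7: 135 ^  33 = 166
byte 8:   9 ^  73 =  64
byte 9:  27 ^   0 =  27
byte 10: 109 ^ 174 = 195
byte 11: 230 ^  14 = 232
byte 12: 107 ^ 226 = 137

bf 7e 15 be 5d dd 8a a6 40 1b c3 e8 89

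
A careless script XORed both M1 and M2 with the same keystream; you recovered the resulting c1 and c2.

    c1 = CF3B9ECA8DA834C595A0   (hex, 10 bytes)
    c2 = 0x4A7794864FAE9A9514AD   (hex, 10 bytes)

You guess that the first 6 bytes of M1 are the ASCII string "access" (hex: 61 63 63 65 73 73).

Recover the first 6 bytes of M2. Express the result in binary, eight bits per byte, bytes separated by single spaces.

First, c1 ⊕ c2 = (M1 ⊕ K) ⊕ (M2 ⊕ K) = M1 ⊕ M2, so the key drops out. Then M2 = (M1 ⊕ M2) ⊕ M1 over the first 6 bytes.
byte 0: (cf XOR 4a) XOR 61 = 85 XOR 61 = e4
byte 1: (3b XOR 77) XOR 63 = 4c XOR 63 = 2f
byte 2: (9e XOR 94) XOR 63 = 0a XOR 63 = 69
byte 3: (ca XOR 86) XOR 65 = 4c XOR 65 = 29
byte 4: (8d XOR 4f) XOR 73 = c2 XOR 73 = b1
byte 5: (a8 XOR ae) XOR 73 = 06 XOR 73 = 75

11100100 00101111 01101001 00101001 10110001 01110101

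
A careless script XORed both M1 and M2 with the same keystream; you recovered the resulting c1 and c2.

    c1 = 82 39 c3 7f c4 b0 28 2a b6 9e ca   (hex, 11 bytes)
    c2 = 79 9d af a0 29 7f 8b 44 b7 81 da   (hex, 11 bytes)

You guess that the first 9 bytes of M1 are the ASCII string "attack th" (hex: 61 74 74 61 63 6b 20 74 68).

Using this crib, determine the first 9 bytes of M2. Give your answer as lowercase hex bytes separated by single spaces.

9a d0 18 be 8e a4 83 1a 69

First, c1 ⊕ c2 = (M1 ⊕ K) ⊕ (M2 ⊕ K) = M1 ⊕ M2, so the key drops out. Then M2 = (M1 ⊕ M2) ⊕ M1 over the first 9 bytes.
byte 0: (82 XOR 79) XOR 61 = fb XOR 61 = 9a
byte 1: (39 XOR 9d) XOR 74 = a4 XOR 74 = d0
byte 2: (c3 XOR af) XOR 74 = 6c XOR 74 = 18
byte 3: (7f XOR a0) XOR 61 = df XOR 61 = be
byte 4: (c4 XOR 29) XOR 63 = ed XOR 63 = 8e
byte 5: (b0 XOR 7f) XOR 6b = cf XOR 6b = a4
byte 6: (28 XOR 8b) XOR 20 = a3 XOR 20 = 83
byte 7: (2a XOR 44) XOR 74 = 6e XOR 74 = 1a
byte 8: (b6 XOR b7) XOR 68 = 01 XOR 68 = 69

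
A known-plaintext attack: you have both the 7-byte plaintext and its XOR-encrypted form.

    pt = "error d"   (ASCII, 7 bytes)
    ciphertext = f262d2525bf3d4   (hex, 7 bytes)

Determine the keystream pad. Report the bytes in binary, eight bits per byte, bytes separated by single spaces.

10010111 00010000 10100000 00111101 00101001 11010011 10110000

Since ciphertext = pt ⊕ pad, XORing both sides with pt gives pad = pt ⊕ ciphertext.
65 XOR f2 = 97
72 XOR 62 = 10
72 XOR d2 = a0
6f XOR 52 = 3d
72 XOR 5b = 29
20 XOR f3 = d3
64 XOR d4 = b0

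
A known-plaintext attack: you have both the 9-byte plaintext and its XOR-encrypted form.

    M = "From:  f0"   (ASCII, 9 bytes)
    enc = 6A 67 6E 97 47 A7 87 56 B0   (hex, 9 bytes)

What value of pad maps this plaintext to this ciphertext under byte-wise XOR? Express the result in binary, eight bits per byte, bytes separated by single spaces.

Since enc = M ⊕ pad, XORing both sides with M gives pad = M ⊕ enc.
 70 XOR 106 =  44
114 XOR 103 =  21
111 XOR 110 =   1
109 XOR 151 = 250
 58 XOR  71 = 125
 32 XOR 167 = 135
 32 XOR 135 = 167
102 XOR  86 =  48
 48 XOR 176 = 128

00101100 00010101 00000001 11111010 01111101 10000111 10100111 00110000 10000000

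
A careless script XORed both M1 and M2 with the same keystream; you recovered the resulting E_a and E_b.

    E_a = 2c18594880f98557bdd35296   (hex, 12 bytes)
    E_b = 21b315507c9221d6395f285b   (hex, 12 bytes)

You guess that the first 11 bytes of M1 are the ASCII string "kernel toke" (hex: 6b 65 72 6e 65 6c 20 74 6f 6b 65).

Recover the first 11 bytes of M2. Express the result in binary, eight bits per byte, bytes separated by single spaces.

First, E_a ⊕ E_b = (M1 ⊕ K) ⊕ (M2 ⊕ K) = M1 ⊕ M2, so the key drops out. Then M2 = (M1 ⊕ M2) ⊕ M1 over the first 11 bytes.
byte 0: (2c ⊕ 21) ⊕ 6b = 0d ⊕ 6b = 66
byte 1: (18 ⊕ b3) ⊕ 65 = ab ⊕ 65 = ce
byte 2: (59 ⊕ 15) ⊕ 72 = 4c ⊕ 72 = 3e
byte 3: (48 ⊕ 50) ⊕ 6e = 18 ⊕ 6e = 76
byte 4: (80 ⊕ 7c) ⊕ 65 = fc ⊕ 65 = 99
byte 5: (f9 ⊕ 92) ⊕ 6c = 6b ⊕ 6c = 07
byte 6: (85 ⊕ 21) ⊕ 20 = a4 ⊕ 20 = 84
byte 7: (57 ⊕ d6) ⊕ 74 = 81 ⊕ 74 = f5
byte 8: (bd ⊕ 39) ⊕ 6f = 84 ⊕ 6f = eb
byte 9: (d3 ⊕ 5f) ⊕ 6b = 8c ⊕ 6b = e7
byte 10: (52 ⊕ 28) ⊕ 65 = 7a ⊕ 65 = 1f

01100110 11001110 00111110 01110110 10011001 00000111 10000100 11110101 11101011 11100111 00011111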